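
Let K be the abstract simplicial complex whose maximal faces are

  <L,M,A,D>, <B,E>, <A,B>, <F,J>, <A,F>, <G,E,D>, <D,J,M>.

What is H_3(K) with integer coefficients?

H_3 = 0.

Fix the vertex order A < B < D < E < F < G < J < L < M and write every simplex with vertices in increasing order. Then dim K = 3 and the simplices of K are:

  0-simplices (9): A, B, D, E, F, G, J, L, M
  1-simplices (15): AB, AD, AF, AL, AM, BE, DE, DG, DJ, DL, DM, EG, FJ, JM, LM
  2-simplices (6): ADL, ADM, ALM, DEG, DJM, DLM
  3-simplices (1): ADLM

giving chain groups C_0 ≅ Z^9, C_1 ≅ Z^15, C_2 ≅ Z^6, C_3 ≅ Z^1.

Boundary ∂_1: C_1 → C_0 maps an edge to its endpoints' difference, ∂[p,q] = q − p. For instance
  ∂DJ = J − D.
This gives a 9×15 integer matrix of rank 8; reducing to Smith normal form yields diagonal entries (1,1,1,1,1,1,1,1).

∂_2: C_2 → C_1 acts by ∂[p,q,r] = [q,r] − [p,r] + [p,q]. For instance
  ∂DJM = JM − DM + DJ,
  ∂ADL = DL − AL + AD.
This gives a 15×6 integer matrix of rank 5; reducing to Smith normal form yields diagonal entries (1,1,1,1,1).

∂_3: C_3 → C_2 sends each 3-simplex σ to the alternating sum Σ_i (−1)^i (σ with its i-th vertex removed). For instance
  ∂ADLM = DLM − ALM + ADM − ADL.
This gives a 6×1 integer matrix of rank 1; reducing to Smith normal form yields diagonal entries (1).

Computing H_k = (kernel of ∂_k) / (image of ∂_{k+1}):

  H_3: rank ker ∂_3 − rank ∂_4 = (1 − 1) − 0 = 0, and there is no ∂_4, so H_3 ≅ 0.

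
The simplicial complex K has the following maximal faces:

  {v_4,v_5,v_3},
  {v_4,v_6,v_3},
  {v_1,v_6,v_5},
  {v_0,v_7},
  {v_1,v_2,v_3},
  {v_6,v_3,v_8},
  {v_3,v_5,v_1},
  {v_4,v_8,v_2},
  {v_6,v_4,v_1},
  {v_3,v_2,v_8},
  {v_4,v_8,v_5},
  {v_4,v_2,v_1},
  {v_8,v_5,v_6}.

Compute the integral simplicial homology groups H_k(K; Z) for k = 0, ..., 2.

H_0 ≅ Z^2,  H_1 ≅ Z_2,  H_2 = 0.

Fix the vertex order v_0 < v_1 < v_2 < v_3 < v_4 < v_5 < v_6 < v_7 < v_8 and write every simplex with vertices in increasing order. Then dim K = 2 and the simplices of K are:

  0-simplices (9): [v_0], [v_1], [v_2], [v_3], [v_4], [v_5], [v_6], [v_7], [v_8]
  1-simplices (19): (19 of them)
  2-simplices (12): (12 of them)

so the chain groups are C_0 ≅ Z^9, C_1 ≅ Z^19, C_2 ≅ Z^12.

Boundary ∂_1: C_1 → C_0 is given by ∂[p,q] = [q] − [p].
As a 9×19 matrix over Z this has rank 7, with invariant factors (1,1,1,1,1,1,1).

∂_2: C_2 → C_1 sends each 2-simplex [p,q,r] to [q,r] − [p,r] + [p,q]. For instance
  ∂[v_3,v_6,v_8] = [v_6,v_8] − [v_3,v_8] + [v_3,v_6],
  ∂[v_2,v_4,v_8] = [v_4,v_8] − [v_2,v_8] + [v_2,v_4].
As a 19×12 matrix over Z this has rank 12, with invariant factors (1,1,1,1,1,1,1,1,1,1,1,2).

Reading off H_k = ker ∂_k / im ∂_{k+1}:

  H_0: rank C_0 − rank ∂_1 = 9 − 7 = 2, and the invariant factors of ∂_1 are all 1, so H_0 ≅ Z^2.
  H_1: rank ker ∂_1 − rank ∂_2 = (19 − 7) − 12 = 0, and ∂_2 has invariant factor 2 > 1, so H_1 ≅ Z_2.
  H_2: rank ker ∂_2 − rank ∂_3 = (12 − 12) − 0 = 0, and there is no ∂_3, so H_2 ≅ 0.

(K is a triangulation of the disjoint union of the 1-simplex and the real projective plane RP^2.)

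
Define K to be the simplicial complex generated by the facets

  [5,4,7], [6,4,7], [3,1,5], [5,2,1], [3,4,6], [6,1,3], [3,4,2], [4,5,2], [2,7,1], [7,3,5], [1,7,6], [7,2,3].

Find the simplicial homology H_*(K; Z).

H_0 = Z,  H_1 = Z/2,  H_2 = 0.

Fix the vertex order 1 < 2 < 3 < 4 < 5 < 6 < 7 and write every simplex with vertices in increasing order. Then dim K = 2 and the simplices of K are:

  0-simplices (7): [1], [2], [3], [4], [5], [6], [7]
  1-simplices (18): [1,2], [1,3], [1,5], [1,6], [1,7], [2,3], [2,4], [2,5], [2,7], [3,4], [3,5], [3,6], [3,7], [4,5], [4,6], [4,7], [5,7], [6,7]
  2-simplices (12): [1,2,5], [1,2,7], [1,3,5], [1,3,6], [1,6,7], [2,3,4], [2,3,7], [2,4,5], [3,4,6], [3,5,7], [4,5,7], [4,6,7]

giving chain groups C_0 ≅ Z^7, C_1 ≅ Z^18, C_2 ≅ Z^12.

Boundary ∂_1: C_1 → C_0 maps an edge to its endpoints' difference, ∂[p,q] = q − p. For instance
  ∂[4,5] = [5] − [4].
The 7×18 boundary matrix has rank 6 and Smith normal form diag(1,1,1,1,1,1).

The boundary map ∂_2: C_2 → C_1 maps a triangle to the signed sum of its edges. For instance
  ∂[2,3,4] = [3,4] − [2,4] + [2,3],
  ∂[3,4,6] = [4,6] − [3,6] + [3,4].
The resulting 18×12 matrix has rank 12, and its Smith normal form has invariant factors (1,1,1,1,1,1,1,1,1,1,1,2).

From H_k ≅ ker(∂_k) / im(∂_{k+1}) we obtain:

  H_0: rank C_0 − rank ∂_1 = 7 − 6 = 1, and the invariant factors of ∂_1 are all 1, so H_0 ≅ Z.
  H_1: rank ker ∂_1 − rank ∂_2 = (18 − 6) − 12 = 0, and ∂_2 has invariant factor 2 > 1, so H_1 ≅ Z/2.
  H_2: rank ker ∂_2 − rank ∂_3 = (12 − 12) − 0 = 0, and there is no ∂_3, so H_2 ≅ 0.

As a check, the Euler characteristic is 7 − 18 + 12 = 1, which agrees with 1 − 0 + 0 = 1.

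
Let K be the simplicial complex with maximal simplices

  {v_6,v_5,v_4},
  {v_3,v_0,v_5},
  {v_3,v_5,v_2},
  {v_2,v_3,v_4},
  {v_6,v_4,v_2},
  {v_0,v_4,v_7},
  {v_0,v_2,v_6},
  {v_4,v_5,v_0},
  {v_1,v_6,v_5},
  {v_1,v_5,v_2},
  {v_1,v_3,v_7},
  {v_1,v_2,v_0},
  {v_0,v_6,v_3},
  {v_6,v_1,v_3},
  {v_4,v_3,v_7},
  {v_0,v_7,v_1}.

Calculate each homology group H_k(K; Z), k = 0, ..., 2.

Take the total order v_0 < v_1 < v_2 < v_3 < v_4 < v_5 < v_6 < v_7 on the vertex set. Then K (dimension 2) consists of the simplices:

  0-simplices (8): [v_0], [v_1], [v_2], [v_3], [v_4], [v_5], [v_6], [v_7]
  1-simplices (24): (24 of them)
  2-simplices (16): (16 of them)

so the chain groups are C_0 ≅ Z^8, C_1 ≅ Z^24, C_2 ≅ Z^16.

Boundary ∂_1: C_1 → C_0 maps an edge to its endpoints' difference, ∂[p,q] = q − p.
As a 8×24 matrix over Z this has rank 7, with invariant factors (1,1,1,1,1,1,1).

Boundary ∂_2: C_2 → C_1 maps a triangle to the signed sum of its edges. For instance
  ∂[v_0,v_1,v_7] = [v_1,v_7] − [v_0,v_7] + [v_0,v_1],
  ∂[v_0,v_1,v_2] = [v_1,v_2] − [v_0,v_2] + [v_0,v_1].
This gives a 24×16 integer matrix of rank 15; reducing to Smith normal form yields diagonal entries (1,1,1,1,1,1,1,1,1,1,1,1,1,1,1).

Now H_k = ker ∂_k / im ∂_{k+1}, so:

  H_0: rank C_0 − rank ∂_1 = 8 − 7 = 1, and the invariant factors of ∂_1 are all 1, so H_0 = Z.
  H_1: rank ker ∂_1 − rank ∂_2 = (24 − 7) − 15 = 2, and the invariant factors of ∂_2 are all 1, so H_1 = Z^2.
  H_2: rank ker ∂_2 − rank ∂_3 = (16 − 15) − 0 = 1, and there is no ∂_3, so H_2 = Z.

(K is a triangulation of the torus T^2.)

H_0 = Z,  H_1 = Z^2,  H_2 = Z.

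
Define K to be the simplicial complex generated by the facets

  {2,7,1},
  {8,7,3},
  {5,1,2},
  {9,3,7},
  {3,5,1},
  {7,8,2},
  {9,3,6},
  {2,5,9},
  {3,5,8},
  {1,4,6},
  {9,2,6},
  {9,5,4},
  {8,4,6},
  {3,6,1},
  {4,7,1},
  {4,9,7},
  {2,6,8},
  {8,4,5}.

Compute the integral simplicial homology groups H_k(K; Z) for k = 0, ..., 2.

H_0 ≅ Z,  H_1 ≅ Z^2,  H_2 ≅ Z.

Order the vertices as 1 < 2 < 3 < 4 < 5 < 6 < 7 < 8 < 9. Listing each simplex with vertices in this order, K has dimension 2 with simplices:

  0-simplices (9): [1], [2], [3], [4], [5], [6], [7], [8], [9]
  1-simplices (27): (27 of them)
  2-simplices (18): [1,2,5], [1,2,7], [1,3,5], [1,3,6], [1,4,6], [1,4,7], [2,5,9], [2,6,8], [2,6,9], [2,7,8], [3,5,8], [3,6,9], [3,7,8], [3,7,9], [4,5,8], [4,5,9], [4,6,8], [4,7,9]

so the chain groups are C_0 ≅ Z^9, C_1 ≅ Z^27, C_2 ≅ Z^18.

The boundary map ∂_1: C_1 → C_0 is given by ∂[p,q] = [q] − [p].
As a 9×27 matrix over Z this has rank 8, with invariant factors (1,1,1,1,1,1,1,1).

The boundary map ∂_2: C_2 → C_1 acts by ∂[p,q,r] = [q,r] − [p,r] + [p,q]. For instance
  ∂[3,7,8] = [7,8] − [3,8] + [3,7],
  ∂[2,5,9] = [5,9] − [2,9] + [2,5].
This gives a 27×18 integer matrix of rank 17; reducing to Smith normal form yields diagonal entries (1,1,1,1,1,1,1,1,1,1,1,1,1,1,1,1,1).

Reading off H_k = ker ∂_k / im ∂_{k+1}:

  H_0: rank C_0 − rank ∂_1 = 9 − 8 = 1, and the invariant factors of ∂_1 are all 1, so H_0 = Z.
  H_1: rank ker ∂_1 − rank ∂_2 = (27 − 8) − 17 = 2, and the invariant factors of ∂_2 are all 1, so H_1 = Z^2.
  H_2: rank ker ∂_2 − rank ∂_3 = (18 − 17) − 0 = 1, and there is no ∂_3, so H_2 = Z.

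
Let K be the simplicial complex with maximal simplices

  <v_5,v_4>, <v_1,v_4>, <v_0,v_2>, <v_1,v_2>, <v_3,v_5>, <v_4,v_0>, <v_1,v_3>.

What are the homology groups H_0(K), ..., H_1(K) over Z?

K has 6 vertices, 7 edges.
rank ∂_0 = 0, rank ∂_1 = 5 ⇒ b_0 = 6 − 0 − 5 = 1; all invariant factors of ∂_1 are 1 so no torsion. So H_0 ≅ Z.
rank ∂_1 = 5, rank ∂_2 = 0 ⇒ b_1 = 7 − 5 − 0 = 2. So H_1 ≅ Z^2.

H_0 ≅ Z,  H_1 ≅ Z^2.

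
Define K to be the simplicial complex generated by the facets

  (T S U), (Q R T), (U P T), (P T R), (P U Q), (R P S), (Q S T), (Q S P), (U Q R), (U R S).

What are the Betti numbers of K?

We work with the vertex ordering P < Q < R < S < T < U. The simplices of K, each written with vertices in increasing order, are:

  0-simplices (6): P, Q, R, S, T, U
  1-simplices (15): PQ, PR, PS, PT, PU, QR, QS, QT, QU, RS, RT, RU, ST, SU, TU
  2-simplices (10): PQS, PQU, PRS, PRT, PTU, QRT, QRU, QST, RSU, STU

giving chain groups C_0 ≅ Z^6, C_1 ≅ Z^15, C_2 ≅ Z^10.

Boundary ∂_1: C_1 → C_0 maps an edge to its endpoints' difference, ∂[p,q] = q − p.
The resulting 6×15 matrix has rank 5, and its Smith normal form has invariant factors (1,1,1,1,1).

∂_2: C_2 → C_1 maps a triangle to the signed sum of its edges. For instance
  ∂QRU = RU − QU + QR,
  ∂PRT = RT − PT + PR.
The 15×10 boundary matrix has rank 10 and Smith normal form diag(1,1,1,1,1,1,1,1,1,2).

Now H_k = ker ∂_k / im ∂_{k+1}, so:

  H_0: rank C_0 − rank ∂_1 = 6 − 5 = 1, and the invariant factors of ∂_1 are all 1, so H_0 ≅ Z.
  H_1: rank ker ∂_1 − rank ∂_2 = (15 − 5) − 10 = 0, and ∂_2 has invariant factor 2 > 1, so H_1 ≅ Z/2Z.
  H_2: rank ker ∂_2 − rank ∂_3 = (10 − 10) − 0 = 0, and there is no ∂_3, so H_2 ≅ 0.

Hence the Betti numbers are b_0 = 1, b_1 = 0, b_2 = 0.

b_0 = 1, b_1 = 0, b_2 = 0.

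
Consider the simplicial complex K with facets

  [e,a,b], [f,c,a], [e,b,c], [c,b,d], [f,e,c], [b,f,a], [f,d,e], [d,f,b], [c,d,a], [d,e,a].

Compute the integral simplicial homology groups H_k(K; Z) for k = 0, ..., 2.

H_0 = Z,  H_1 = Z/2,  H_2 = 0.

Take the total order a < b < c < d < e < f on the vertex set. Then K (dimension 2) consists of the simplices:

  0-simplices (6): a, b, c, d, e, f
  1-simplices (15): ab, ac, ad, ae, af, bc, bd, be, bf, cd, ce, cf, de, df, ef
  2-simplices (10): abe, abf, acd, acf, ade, bcd, bce, bdf, cef, def

so the chain groups are C_0 ≅ Z^6, C_1 ≅ Z^15, C_2 ≅ Z^10.

∂_1: C_1 → C_0 is given by ∂[p,q] = [q] − [p].
The resulting 6×15 matrix has rank 5, and its Smith normal form has invariant factors (1,1,1,1,1).

∂_2: C_2 → C_1 maps a triangle to the signed sum of its edges. For instance
  ∂abf = bf − af + ab,
  ∂cef = ef − cf + ce.
This gives a 15×10 integer matrix of rank 10; reducing to Smith normal form yields diagonal entries (1,1,1,1,1,1,1,1,1,2).

From H_k ≅ ker(∂_k) / im(∂_{k+1}) we obtain:

  H_0: rank C_0 − rank ∂_1 = 6 − 5 = 1, and the invariant factors of ∂_1 are all 1, so H_0 ≅ Z.
  H_1: rank ker ∂_1 − rank ∂_2 = (15 − 5) − 10 = 0, and ∂_2 has invariant factor 2 > 1, so H_1 ≅ Z/2.
  H_2: rank ker ∂_2 − rank ∂_3 = (10 − 10) − 0 = 0, and there is no ∂_3, so H_2 ≅ 0.

(K is a triangulation of the real projective plane RP^2.)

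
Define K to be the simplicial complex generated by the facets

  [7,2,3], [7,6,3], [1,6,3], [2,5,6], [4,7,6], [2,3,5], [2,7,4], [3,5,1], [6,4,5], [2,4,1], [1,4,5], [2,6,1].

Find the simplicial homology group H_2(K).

Fix the vertex order 1 < 2 < 3 < 4 < 5 < 6 < 7 and write every simplex with vertices in increasing order. Then dim K = 2 and the simplices of K are:

  0-simplices (7): [1], [2], [3], [4], [5], [6], [7]
  1-simplices (18): [1,2], [1,3], [1,4], [1,5], [1,6], [2,3], [2,4], [2,5], [2,6], [2,7], [3,5], [3,6], [3,7], [4,5], [4,6], [4,7], [5,6], [6,7]
  2-simplices (12): [1,2,4], [1,2,6], [1,3,5], [1,3,6], [1,4,5], [2,3,5], [2,3,7], [2,4,7], [2,5,6], [3,6,7], [4,5,6], [4,6,7]

giving chain groups C_0 ≅ Z^7, C_1 ≅ Z^18, C_2 ≅ Z^12.

Boundary ∂_1: C_1 → C_0 is given by ∂[p,q] = [q] − [p].
As a 7×18 matrix over Z this has rank 6, with invariant factors (1,1,1,1,1,1).

The boundary map ∂_2: C_2 → C_1 maps a triangle to the signed sum of its edges. For instance
  ∂[2,5,6] = [5,6] − [2,6] + [2,5],
  ∂[2,3,7] = [3,7] − [2,7] + [2,3].
The resulting 18×12 matrix has rank 12, and its Smith normal form has invariant factors (1,1,1,1,1,1,1,1,1,1,1,2).

Now H_k = ker ∂_k / im ∂_{k+1}, so:

  H_2: rank ker ∂_2 − rank ∂_3 = (12 − 12) − 0 = 0, and there is no ∂_3, so H_2 = 0.

H_2 ≅ 0.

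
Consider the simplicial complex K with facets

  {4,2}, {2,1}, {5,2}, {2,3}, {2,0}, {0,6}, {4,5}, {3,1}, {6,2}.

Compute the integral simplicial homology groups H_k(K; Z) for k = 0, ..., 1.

We work with the vertex ordering 0 < 1 < 2 < 3 < 4 < 5 < 6. The simplices of K, each written with vertices in increasing order, are:

  0-simplices (7): [0], [1], [2], [3], [4], [5], [6]
  1-simplices (9): [0,2], [0,6], [1,2], [1,3], [2,3], [2,4], [2,5], [2,6], [4,5]

giving chain groups C_0 ≅ Z^7, C_1 ≅ Z^9.

∂_1: C_1 → C_0 is given by ∂[p,q] = [q] − [p]. For instance
  ∂[0,6] = [6] − [0].
This gives a 7×9 integer matrix of rank 6; reducing to Smith normal form yields diagonal entries (1,1,1,1,1,1).

From H_k ≅ ker(∂_k) / im(∂_{k+1}) we obtain:

  H_0: rank C_0 − rank ∂_1 = 7 − 6 = 1, and the invariant factors of ∂_1 are all 1, so H_0 ≅ Z.
  H_1: rank ker ∂_1 − rank ∂_2 = (9 − 6) − 0 = 3, and there is no ∂_2, so H_1 ≅ Z^3.

(K is a triangulation of a wedge of 3 circles.)

H_0 = Z,  H_1 = Z^3.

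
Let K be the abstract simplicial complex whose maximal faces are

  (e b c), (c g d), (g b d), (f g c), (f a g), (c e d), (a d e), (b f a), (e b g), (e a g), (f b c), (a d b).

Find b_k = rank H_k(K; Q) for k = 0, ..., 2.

Order the vertices as a < b < c < d < e < f < g. Listing each simplex with vertices in this order, K has dimension 2 with simplices:

  0-simplices (7): a, b, c, d, e, f, g
  1-simplices (18): ab, ad, ae, af, ag, bc, bd, be, bf, bg, cd, ce, cf, cg, de, dg, eg, fg
  2-simplices (12): abd, abf, ade, aeg, afg, bce, bcf, bdg, beg, cde, cdg, cfg

Hence C_0 ≅ Z^7, C_1 ≅ Z^18, C_2 ≅ Z^12.

The boundary map ∂_1: C_1 → C_0 sends each edge [p,q] (with p < q) to q − p. For instance
  ∂bc = c − b.
The resulting 7×18 matrix has rank 6, and its Smith normal form has invariant factors (1,1,1,1,1,1).

Boundary ∂_2: C_2 → C_1 maps a triangle to the signed sum of its edges. For instance
  ∂aeg = eg − ag + ae,
  ∂bce = ce − be + bc.
The 18×12 boundary matrix has rank 12 and Smith normal form diag(1,1,1,1,1,1,1,1,1,1,1,2).

Reading off H_k = ker ∂_k / im ∂_{k+1}:

  H_0: rank C_0 − rank ∂_1 = 7 − 6 = 1, and the invariant factors of ∂_1 are all 1, so H_0 = Z.
  H_1: rank ker ∂_1 − rank ∂_2 = (18 − 6) − 12 = 0, and ∂_2 has invariant factor 2 > 1, so H_1 = Z/2.
  H_2: rank ker ∂_2 − rank ∂_3 = (12 − 12) − 0 = 0, and there is no ∂_3, so H_2 = 0.

(K is a triangulation of the real projective plane RP^2.)

Hence the Betti numbers are b_0 = 1, b_1 = 0, b_2 = 0.

b_0 = 1, b_1 = 0, b_2 = 0.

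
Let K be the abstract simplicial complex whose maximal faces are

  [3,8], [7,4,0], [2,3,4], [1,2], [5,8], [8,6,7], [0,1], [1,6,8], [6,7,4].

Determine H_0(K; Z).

H_0 = Z.

Fix the vertex order 0 < 1 < 2 < 3 < 4 < 5 < 6 < 7 < 8 and write every simplex with vertices in increasing order. Then dim K = 2 and the simplices of K are:

  0-simplices (9): [0], [1], [2], [3], [4], [5], [6], [7], [8]
  1-simplices (16): [0,1], [0,4], [0,7], [1,2], [1,6], [1,8], [2,3], [2,4], [3,4], [3,8], [4,6], [4,7], [5,8], [6,7], [6,8], [7,8]
  2-simplices (5): [0,4,7], [1,6,8], [2,3,4], [4,6,7], [6,7,8]

giving chain groups C_0 ≅ Z^9, C_1 ≅ Z^16, C_2 ≅ Z^5.

∂_1: C_1 → C_0 is given by ∂[p,q] = [q] − [p]. For instance
  ∂[4,6] = [6] − [4].
The 9×16 boundary matrix has rank 8 and Smith normal form diag(1,1,1,1,1,1,1,1).

∂_2: C_2 → C_1 acts by ∂[p,q,r] = [q,r] − [p,r] + [p,q]. For instance
  ∂[6,7,8] = [7,8] − [6,8] + [6,7],
  ∂[0,4,7] = [4,7] − [0,7] + [0,4].
As a 16×5 matrix over Z this has rank 5, with invariant factors (1,1,1,1,1).

Computing H_k = (kernel of ∂_k) / (image of ∂_{k+1}):

  H_0: rank C_0 − rank ∂_1 = 9 − 8 = 1, and the invariant factors of ∂_1 are all 1, so H_0 ≅ Z.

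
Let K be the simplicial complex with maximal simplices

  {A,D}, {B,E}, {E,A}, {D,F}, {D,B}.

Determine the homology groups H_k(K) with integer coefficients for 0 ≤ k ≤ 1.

Fix the vertex order A < B < D < E < F and write every simplex with vertices in increasing order. Then dim K = 1 and the simplices of K are:

  0-simplices (5): A, B, D, E, F
  1-simplices (5): AD, AE, BD, BE, DF

so the chain groups are C_0 ≅ Z^5, C_1 ≅ Z^5.

∂_1: C_1 → C_0 maps an edge to its endpoints' difference, ∂[p,q] = q − p.
As a 5×5 matrix over Z this has rank 4, with invariant factors (1,1,1,1).

Computing H_k = (kernel of ∂_k) / (image of ∂_{k+1}):

  H_0: rank C_0 − rank ∂_1 = 5 − 4 = 1, and the invariant factors of ∂_1 are all 1, so H_0 ≅ Z.
  H_1: rank ker ∂_1 − rank ∂_2 = (5 − 4) − 0 = 1, and there is no ∂_2, so H_1 ≅ Z.

H_0 = Z,  H_1 = Z.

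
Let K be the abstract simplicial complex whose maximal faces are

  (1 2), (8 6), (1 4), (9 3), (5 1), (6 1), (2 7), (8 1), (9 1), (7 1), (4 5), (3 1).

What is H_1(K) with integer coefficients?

H_1 ≅ Z^4.

Fix the vertex order 1 < 2 < 3 < 4 < 5 < 6 < 7 < 8 < 9 and write every simplex with vertices in increasing order. Then dim K = 1 and the simplices of K are:

  0-simplices (9): [1], [2], [3], [4], [5], [6], [7], [8], [9]
  1-simplices (12): [1,2], [1,3], [1,4], [1,5], [1,6], [1,7], [1,8], [1,9], [2,7], [3,9], [4,5], [6,8]

giving chain groups C_0 ≅ Z^9, C_1 ≅ Z^12.

Boundary ∂_1: C_1 → C_0 maps an edge to its endpoints' difference, ∂[p,q] = q − p.
As a 9×12 matrix over Z this has rank 8, with invariant factors (1,1,1,1,1,1,1,1).

Reading off H_k = ker ∂_k / im ∂_{k+1}:

  H_1: rank ker ∂_1 − rank ∂_2 = (12 − 8) − 0 = 4, and there is no ∂_2, so H_1 ≅ Z^4.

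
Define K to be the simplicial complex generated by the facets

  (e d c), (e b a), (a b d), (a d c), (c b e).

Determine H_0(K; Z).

Fix the vertex order a < b < c < d < e and write every simplex with vertices in increasing order. Then dim K = 2 and the simplices of K are:

  0-simplices (5): a, b, c, d, e
  1-simplices (10): ab, ac, ad, ae, bc, bd, be, cd, ce, de
  2-simplices (5): abd, abe, acd, bce, cde

giving chain groups C_0 ≅ Z^5, C_1 ≅ Z^10, C_2 ≅ Z^5.

Boundary ∂_1: C_1 → C_0 maps an edge to its endpoints' difference, ∂[p,q] = q − p. For instance
  ∂bc = c − b.
This gives a 5×10 integer matrix of rank 4; reducing to Smith normal form yields diagonal entries (1,1,1,1).

The boundary map ∂_2: C_2 → C_1 sends each 2-simplex [p,q,r] to [q,r] − [p,r] + [p,q]. For instance
  ∂bce = ce − be + bc,
  ∂abe = be − ae + ab.
The resulting 10×5 matrix has rank 5, and its Smith normal form has invariant factors (1,1,1,1,1).

From H_k ≅ ker(∂_k) / im(∂_{k+1}) we obtain:

  H_0: rank C_0 − rank ∂_1 = 5 − 4 = 1, and the invariant factors of ∂_1 are all 1, so H_0 = Z.

H_0 = Z.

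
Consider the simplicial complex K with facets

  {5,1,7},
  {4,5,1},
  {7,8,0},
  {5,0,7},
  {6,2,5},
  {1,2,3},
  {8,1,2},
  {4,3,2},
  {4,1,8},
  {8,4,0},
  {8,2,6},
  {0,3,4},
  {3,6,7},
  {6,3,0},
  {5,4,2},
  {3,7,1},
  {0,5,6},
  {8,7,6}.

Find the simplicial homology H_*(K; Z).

H_0 ≅ Z,  H_1 ≅ Z ⊕ Z/2,  H_2 = 0.

Fix the vertex order 0 < 1 < 2 < 3 < 4 < 5 < 6 < 7 < 8 and write every simplex with vertices in increasing order. Then dim K = 2 and the simplices of K are:

  0-simplices (9): [0], [1], [2], [3], [4], [5], [6], [7], [8]
  1-simplices (27): (27 of them)
  2-simplices (18): [0,3,4], [0,3,6], [0,4,8], [0,5,6], [0,5,7], [0,7,8], [1,2,3], [1,2,8], [1,3,7], [1,4,5], [1,4,8], [1,5,7], [2,3,4], [2,4,5], [2,5,6], [2,6,8], [3,6,7], [6,7,8]

Hence C_0 ≅ Z^9, C_1 ≅ Z^27, C_2 ≅ Z^18.

The boundary map ∂_1: C_1 → C_0 sends each edge [p,q] (with p < q) to q − p. For instance
  ∂[4,5] = [5] − [4].
This gives a 9×27 integer matrix of rank 8; reducing to Smith normal form yields diagonal entries (1,1,1,1,1,1,1,1).

Boundary ∂_2: C_2 → C_1 sends each 2-simplex [p,q,r] to [q,r] − [p,r] + [p,q]. For instance
  ∂[3,6,7] = [6,7] − [3,7] + [3,6],
  ∂[6,7,8] = [7,8] − [6,8] + [6,7].
As a 27×18 matrix over Z this has rank 18, with invariant factors (1,1,1,1,1,1,1,1,1,1,1,1,1,1,1,1,1,2).

Computing H_k = (kernel of ∂_k) / (image of ∂_{k+1}):

  H_0: rank C_0 − rank ∂_1 = 9 − 8 = 1, and the invariant factors of ∂_1 are all 1, so H_0 ≅ Z.
  H_1: rank ker ∂_1 − rank ∂_2 = (27 − 8) − 18 = 1, and ∂_2 has invariant factor 2 > 1, so H_1 ≅ Z ⊕ Z/2.
  H_2: rank ker ∂_2 − rank ∂_3 = (18 − 18) − 0 = 0, and there is no ∂_3, so H_2 ≅ 0.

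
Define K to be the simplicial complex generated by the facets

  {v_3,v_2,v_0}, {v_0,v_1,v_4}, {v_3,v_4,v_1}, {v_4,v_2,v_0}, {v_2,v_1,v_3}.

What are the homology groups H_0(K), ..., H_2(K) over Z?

Take the total order v_0 < v_1 < v_2 < v_3 < v_4 on the vertex set. Then K (dimension 2) consists of the simplices:

  0-simplices (5): [v_0], [v_1], [v_2], [v_3], [v_4]
  1-simplices (10): [v_0,v_1], [v_0,v_2], [v_0,v_3], [v_0,v_4], [v_1,v_2], [v_1,v_3], [v_1,v_4], [v_2,v_3], [v_2,v_4], [v_3,v_4]
  2-simplices (5): [v_0,v_1,v_4], [v_0,v_2,v_3], [v_0,v_2,v_4], [v_1,v_2,v_3], [v_1,v_3,v_4]

so the chain groups are C_0 ≅ Z^5, C_1 ≅ Z^10, C_2 ≅ Z^5.

Boundary ∂_1: C_1 → C_0 maps an edge to its endpoints' difference, ∂[p,q] = q − p. For instance
  ∂[v_0,v_1] = [v_1] − [v_0].
The 5×10 boundary matrix has rank 4 and Smith normal form diag(1,1,1,1).

∂_2: C_2 → C_1 acts by ∂[p,q,r] = [q,r] − [p,r] + [p,q]. For instance
  ∂[v_0,v_1,v_4] = [v_1,v_4] − [v_0,v_4] + [v_0,v_1],
  ∂[v_0,v_2,v_3] = [v_2,v_3] − [v_0,v_3] + [v_0,v_2].
The resulting 10×5 matrix has rank 5, and its Smith normal form has invariant factors (1,1,1,1,1).

From H_k ≅ ker(∂_k) / im(∂_{k+1}) we obtain:

  H_0: rank C_0 − rank ∂_1 = 5 − 4 = 1, and the invariant factors of ∂_1 are all 1, so H_0 ≅ Z.
  H_1: rank ker ∂_1 − rank ∂_2 = (10 − 4) − 5 = 1, and the invariant factors of ∂_2 are all 1, so H_1 ≅ Z.
  H_2: rank ker ∂_2 − rank ∂_3 = (5 − 5) − 0 = 0, and there is no ∂_3, so H_2 ≅ 0.

(K is a triangulation of the Möbius band.)

H_0 ≅ Z,  H_1 ≅ Z,  H_2 = 0.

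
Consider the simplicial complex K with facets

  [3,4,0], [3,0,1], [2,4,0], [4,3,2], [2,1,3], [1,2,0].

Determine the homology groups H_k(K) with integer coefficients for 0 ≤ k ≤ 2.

Order the vertices as 0 < 1 < 2 < 3 < 4. Listing each simplex with vertices in this order, K has dimension 2 with simplices:

  0-simplices (5): [0], [1], [2], [3], [4]
  1-simplices (9): [0,1], [0,2], [0,3], [0,4], [1,2], [1,3], [2,3], [2,4], [3,4]
  2-simplices (6): [0,1,2], [0,1,3], [0,2,4], [0,3,4], [1,2,3], [2,3,4]

Hence C_0 ≅ Z^5, C_1 ≅ Z^9, C_2 ≅ Z^6.

Boundary ∂_1: C_1 → C_0 is given by ∂[p,q] = [q] − [p]. For instance
  ∂[3,4] = [4] − [3].
The 5×9 boundary matrix has rank 4 and Smith normal form diag(1,1,1,1).

Boundary ∂_2: C_2 → C_1 acts by ∂[p,q,r] = [q,r] − [p,r] + [p,q]. For instance
  ∂[2,3,4] = [3,4] − [2,4] + [2,3],
  ∂[0,1,3] = [1,3] − [0,3] + [0,1].
This gives a 9×6 integer matrix of rank 5; reducing to Smith normal form yields diagonal entries (1,1,1,1,1).

From H_k ≅ ker(∂_k) / im(∂_{k+1}) we obtain:

  H_0: rank C_0 − rank ∂_1 = 5 − 4 = 1, and the invariant factors of ∂_1 are all 1, so H_0 = Z.
  H_1: rank ker ∂_1 − rank ∂_2 = (9 − 4) − 5 = 0, and the invariant factors of ∂_2 are all 1, so H_1 = 0.
  H_2: rank ker ∂_2 − rank ∂_3 = (6 − 5) − 0 = 1, and there is no ∂_3, so H_2 = Z.

As a check, the Euler characteristic is 5 − 9 + 6 = 2, which agrees with 1 − 0 + 1 = 2.
(K is a triangulation of the 2-sphere S^2.)

H_0 ≅ Z,  H_1 = 0,  H_2 ≅ Z.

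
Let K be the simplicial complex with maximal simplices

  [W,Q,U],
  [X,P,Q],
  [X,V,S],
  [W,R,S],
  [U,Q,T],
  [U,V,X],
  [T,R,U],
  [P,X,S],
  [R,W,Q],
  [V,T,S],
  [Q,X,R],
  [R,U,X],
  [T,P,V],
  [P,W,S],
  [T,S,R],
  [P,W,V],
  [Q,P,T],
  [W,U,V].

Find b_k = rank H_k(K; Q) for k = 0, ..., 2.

Order the vertices as P < Q < R < S < T < U < V < W < X. Listing each simplex with vertices in this order, K has dimension 2 with simplices:

  0-simplices (9): P, Q, R, S, T, U, V, W, X
  1-simplices (27): PQ, PS, PT, PV, PW, PX, QR, QT, QU, QW, QX, RS, RT, RU, RW, RX, ST, SV, SW, SX, TU, TV, UV, UW, UX, VW, VX
  2-simplices (18): PQT, PQX, PSW, PSX, PTV, PVW, QRW, QRX, QTU, QUW, RST, RSW, RTU, RUX, STV, SVX, UVW, UVX

giving chain groups C_0 ≅ Z^9, C_1 ≅ Z^27, C_2 ≅ Z^18.

The boundary map ∂_1: C_1 → C_0 is given by ∂[p,q] = [q] − [p]. For instance
  ∂TV = V − T.
The 9×27 boundary matrix has rank 8 and Smith normal form diag(1,1,1,1,1,1,1,1).

∂_2: C_2 → C_1 acts by ∂[p,q,r] = [q,r] − [p,r] + [p,q]. For instance
  ∂UVW = VW − UW + UV,
  ∂PQT = QT − PT + PQ.
The resulting 27×18 matrix has rank 18, and its Smith normal form has invariant factors (1,1,1,1,1,1,1,1,1,1,1,1,1,1,1,1,1,2).

Now H_k = ker ∂_k / im ∂_{k+1}, so:

  H_0: rank C_0 − rank ∂_1 = 9 − 8 = 1, and the invariant factors of ∂_1 are all 1, so H_0 ≅ Z.
  H_1: rank ker ∂_1 − rank ∂_2 = (27 − 8) − 18 = 1, and ∂_2 has invariant factor 2 > 1, so H_1 ≅ Z ⊕ Z/2.
  H_2: rank ker ∂_2 − rank ∂_3 = (18 − 18) − 0 = 0, and there is no ∂_3, so H_2 ≅ 0.

As a check, the Euler characteristic is 9 − 27 + 18 = 0, which agrees with 1 − 1 + 0 = 0.

Hence the Betti numbers are b_0 = 1, b_1 = 1, b_2 = 0.

b_0 = 1, b_1 = 1, b_2 = 0.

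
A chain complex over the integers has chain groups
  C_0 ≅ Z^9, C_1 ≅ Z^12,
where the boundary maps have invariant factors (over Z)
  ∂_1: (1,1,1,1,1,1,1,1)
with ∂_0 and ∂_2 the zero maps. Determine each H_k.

H_0: b_0 = 9 − 0 − 8 = 1; torsion from ∂_1 factors > 1: none. So H_0 = Z.
H_1: b_1 = 12 − 8 − 0 = 4; torsion from ∂_2 factors > 1: none. So H_1 = Z^4.

H_0 = Z,  H_1 = Z^4.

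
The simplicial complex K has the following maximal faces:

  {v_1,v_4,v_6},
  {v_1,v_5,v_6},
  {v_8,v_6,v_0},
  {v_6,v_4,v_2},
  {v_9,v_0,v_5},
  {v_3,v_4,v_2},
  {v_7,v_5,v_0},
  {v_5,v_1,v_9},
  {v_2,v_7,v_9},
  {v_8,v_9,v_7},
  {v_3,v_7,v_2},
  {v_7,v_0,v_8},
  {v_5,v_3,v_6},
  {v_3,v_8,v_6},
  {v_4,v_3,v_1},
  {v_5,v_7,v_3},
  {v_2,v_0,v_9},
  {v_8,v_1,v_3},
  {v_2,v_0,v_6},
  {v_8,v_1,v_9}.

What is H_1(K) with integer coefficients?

H_1 = Z × Z/2.

Order the vertices as v_0 < v_1 < v_2 < v_3 < v_4 < v_5 < v_6 < v_7 < v_8 < v_9. Listing each simplex with vertices in this order, K has dimension 2 with simplices:

  0-simplices (10): [v_0], [v_1], [v_2], [v_3], [v_4], [v_5], [v_6], [v_7], [v_8], [v_9]
  1-simplices (30): (30 of them)
  2-simplices (20): (20 of them)

Hence C_0 ≅ Z^10, C_1 ≅ Z^30, C_2 ≅ Z^20.

The boundary map ∂_1: C_1 → C_0 sends each edge [p,q] (with p < q) to q − p.
As a 10×30 matrix over Z this has rank 9, with invariant factors (1,1,1,1,1,1,1,1,1).

∂_2: C_2 → C_1 sends each 2-simplex [p,q,r] to [q,r] − [p,r] + [p,q]. For instance
  ∂[v_1,v_5,v_9] = [v_5,v_9] − [v_1,v_9] + [v_1,v_5],
  ∂[v_7,v_8,v_9] = [v_8,v_9] − [v_7,v_9] + [v_7,v_8].
The resulting 30×20 matrix has rank 20, and its Smith normal form has invariant factors (1,1,1,1,1,1,1,1,1,1,1,1,1,1,1,1,1,1,1,2).

Now H_k = ker ∂_k / im ∂_{k+1}, so:

  H_1: rank ker ∂_1 − rank ∂_2 = (30 − 9) − 20 = 1, and ∂_2 has invariant factor 2 > 1, so H_1 ≅ Z × Z/2.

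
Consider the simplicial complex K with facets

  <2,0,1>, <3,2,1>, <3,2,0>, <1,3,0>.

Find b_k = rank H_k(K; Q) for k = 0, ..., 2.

b_0 = 1, b_1 = 0, b_2 = 1.

Take the total order 0 < 1 < 2 < 3 on the vertex set. Then K (dimension 2) consists of the simplices:

  0-simplices (4): [0], [1], [2], [3]
  1-simplices (6): [0,1], [0,2], [0,3], [1,2], [1,3], [2,3]
  2-simplices (4): [0,1,2], [0,1,3], [0,2,3], [1,2,3]

Hence C_0 ≅ Z^4, C_1 ≅ Z^6, C_2 ≅ Z^4.

∂_1: C_1 → C_0 sends each edge [p,q] (with p < q) to q − p. For instance
  ∂[1,3] = [3] − [1].
The resulting 4×6 matrix has rank 3, and its Smith normal form has invariant factors (1,1,1).

The boundary map ∂_2: C_2 → C_1 maps a triangle to the signed sum of its edges. For instance
  ∂[0,1,3] = [1,3] − [0,3] + [0,1],
  ∂[0,2,3] = [2,3] − [0,3] + [0,2].
As a 6×4 matrix over Z this has rank 3, with invariant factors (1,1,1).

Reading off H_k = ker ∂_k / im ∂_{k+1}:

  H_0: rank C_0 − rank ∂_1 = 4 − 3 = 1, and the invariant factors of ∂_1 are all 1, so H_0 = Z.
  H_1: rank ker ∂_1 − rank ∂_2 = (6 − 3) − 3 = 0, and the invariant factors of ∂_2 are all 1, so H_1 = 0.
  H_2: rank ker ∂_2 − rank ∂_3 = (4 − 3) − 0 = 1, and there is no ∂_3, so H_2 = Z.

Hence the Betti numbers are b_0 = 1, b_1 = 0, b_2 = 1.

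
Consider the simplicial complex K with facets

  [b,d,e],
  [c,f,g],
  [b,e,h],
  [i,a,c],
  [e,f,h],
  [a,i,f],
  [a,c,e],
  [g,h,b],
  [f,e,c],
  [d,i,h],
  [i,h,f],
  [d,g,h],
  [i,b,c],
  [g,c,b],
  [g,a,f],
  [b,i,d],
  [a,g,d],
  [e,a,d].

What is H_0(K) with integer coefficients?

H_0 = Z.

Take the total order a < b < c < d < e < f < g < h < i on the vertex set. Then K (dimension 2) consists of the simplices:

  0-simplices (9): a, b, c, d, e, f, g, h, i
  1-simplices (27): ac, ad, ae, af, ag, ai, bc, bd, be, bg, bh, bi, ce, cf, cg, ci, de, dg, dh, di, ef, eh, fg, fh, fi, gh, hi
  2-simplices (18): ace, aci, ade, adg, afg, afi, bcg, bci, bde, bdi, beh, bgh, cef, cfg, dgh, dhi, efh, fhi

giving chain groups C_0 ≅ Z^9, C_1 ≅ Z^27, C_2 ≅ Z^18.

Boundary ∂_1: C_1 → C_0 is given by ∂[p,q] = [q] − [p]. For instance
  ∂ac = c − a.
This gives a 9×27 integer matrix of rank 8; reducing to Smith normal form yields diagonal entries (1,1,1,1,1,1,1,1).

∂_2: C_2 → C_1 sends each 2-simplex [p,q,r] to [q,r] − [p,r] + [p,q]. For instance
  ∂cef = ef − cf + ce,
  ∂fhi = hi − fi + fh.
The 27×18 boundary matrix has rank 18 and Smith normal form diag(1,1,1,1,1,1,1,1,1,1,1,1,1,1,1,1,1,2).

Now H_k = ker ∂_k / im ∂_{k+1}, so:

  H_0: rank C_0 − rank ∂_1 = 9 − 8 = 1, and the invariant factors of ∂_1 are all 1, so H_0 = Z.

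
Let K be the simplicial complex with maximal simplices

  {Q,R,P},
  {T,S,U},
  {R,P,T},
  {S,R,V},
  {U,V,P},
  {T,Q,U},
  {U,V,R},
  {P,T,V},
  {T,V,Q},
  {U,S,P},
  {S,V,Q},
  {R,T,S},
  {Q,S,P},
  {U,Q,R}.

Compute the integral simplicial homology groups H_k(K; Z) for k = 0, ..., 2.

H_0 ≅ Z,  H_1 ≅ Z^2,  H_2 ≅ Z.

Take the total order P < Q < R < S < T < U < V on the vertex set. Then K (dimension 2) consists of the simplices:

  0-simplices (7): P, Q, R, S, T, U, V
  1-simplices (21): PQ, PR, PS, PT, PU, PV, QR, QS, QT, QU, QV, RS, RT, RU, RV, ST, SU, SV, TU, TV, UV
  2-simplices (14): PQR, PQS, PRT, PSU, PTV, PUV, QRU, QSV, QTU, QTV, RST, RSV, RUV, STU

giving chain groups C_0 ≅ Z^7, C_1 ≅ Z^21, C_2 ≅ Z^14.

The boundary map ∂_1: C_1 → C_0 sends each edge [p,q] (with p < q) to q − p.
This gives a 7×21 integer matrix of rank 6; reducing to Smith normal form yields diagonal entries (1,1,1,1,1,1).

The boundary map ∂_2: C_2 → C_1 maps a triangle to the signed sum of its edges. For instance
  ∂STU = TU − SU + ST,
  ∂PTV = TV − PV + PT.
The 21×14 boundary matrix has rank 13 and Smith normal form diag(1,1,1,1,1,1,1,1,1,1,1,1,1).

Now H_k = ker ∂_k / im ∂_{k+1}, so:

  H_0: rank C_0 − rank ∂_1 = 7 − 6 = 1, and the invariant factors of ∂_1 are all 1, so H_0 = Z.
  H_1: rank ker ∂_1 − rank ∂_2 = (21 − 6) − 13 = 2, and the invariant factors of ∂_2 are all 1, so H_1 = Z^2.
  H_2: rank ker ∂_2 − rank ∂_3 = (14 − 13) − 0 = 1, and there is no ∂_3, so H_2 = Z.

As a check, the Euler characteristic is 7 − 21 + 14 = 0, which agrees with 1 − 2 + 1 = 0.
(K is a triangulation of the torus T^2.)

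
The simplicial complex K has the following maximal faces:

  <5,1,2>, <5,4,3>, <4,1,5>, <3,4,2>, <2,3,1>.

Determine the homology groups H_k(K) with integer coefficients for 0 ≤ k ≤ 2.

H_0 ≅ Z,  H_1 ≅ Z,  H_2 = 0.

Order the vertices as 1 < 2 < 3 < 4 < 5. Listing each simplex with vertices in this order, K has dimension 2 with simplices:

  0-simplices (5): [1], [2], [3], [4], [5]
  1-simplices (10): [1,2], [1,3], [1,4], [1,5], [2,3], [2,4], [2,5], [3,4], [3,5], [4,5]
  2-simplices (5): [1,2,3], [1,2,5], [1,4,5], [2,3,4], [3,4,5]

Hence C_0 ≅ Z^5, C_1 ≅ Z^10, C_2 ≅ Z^5.

Boundary ∂_1: C_1 → C_0 sends each edge [p,q] (with p < q) to q − p. For instance
  ∂[2,3] = [3] − [2].
As a 5×10 matrix over Z this has rank 4, with invariant factors (1,1,1,1).

The boundary map ∂_2: C_2 → C_1 acts by ∂[p,q,r] = [q,r] − [p,r] + [p,q]. For instance
  ∂[1,2,3] = [2,3] − [1,3] + [1,2],
  ∂[2,3,4] = [3,4] − [2,4] + [2,3].
As a 10×5 matrix over Z this has rank 5, with invariant factors (1,1,1,1,1).

Now H_k = ker ∂_k / im ∂_{k+1}, so:

  H_0: rank C_0 − rank ∂_1 = 5 − 4 = 1, and the invariant factors of ∂_1 are all 1, so H_0 ≅ Z.
  H_1: rank ker ∂_1 − rank ∂_2 = (10 − 4) − 5 = 1, and the invariant factors of ∂_2 are all 1, so H_1 ≅ Z.
  H_2: rank ker ∂_2 − rank ∂_3 = (5 − 5) − 0 = 0, and there is no ∂_3, so H_2 ≅ 0.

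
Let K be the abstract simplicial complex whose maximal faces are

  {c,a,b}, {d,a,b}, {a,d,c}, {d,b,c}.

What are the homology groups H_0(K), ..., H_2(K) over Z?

Order the vertices as a < b < c < d. Listing each simplex with vertices in this order, K has dimension 2 with simplices:

  0-simplices (4): a, b, c, d
  1-simplices (6): ab, ac, ad, bc, bd, cd
  2-simplices (4): abc, abd, acd, bcd

so the chain groups are C_0 ≅ Z^4, C_1 ≅ Z^6, C_2 ≅ Z^4.

∂_1: C_1 → C_0 maps an edge to its endpoints' difference, ∂[p,q] = q − p. For instance
  ∂bd = d − b.
This gives a 4×6 integer matrix of rank 3; reducing to Smith normal form yields diagonal entries (1,1,1).

The boundary map ∂_2: C_2 → C_1 acts by ∂[p,q,r] = [q,r] − [p,r] + [p,q]. For instance
  ∂bcd = cd − bd + bc,
  ∂abd = bd − ad + ab.
The resulting 6×4 matrix has rank 3, and its Smith normal form has invariant factors (1,1,1).

Computing H_k = (kernel of ∂_k) / (image of ∂_{k+1}):

  H_0: rank C_0 − rank ∂_1 = 4 − 3 = 1, and the invariant factors of ∂_1 are all 1, so H_0 = Z.
  H_1: rank ker ∂_1 − rank ∂_2 = (6 − 3) − 3 = 0, and the invariant factors of ∂_2 are all 1, so H_1 = 0.
  H_2: rank ker ∂_2 − rank ∂_3 = (4 − 3) − 0 = 1, and there is no ∂_3, so H_2 = Z.

H_0 = Z,  H_1 = 0,  H_2 = Z.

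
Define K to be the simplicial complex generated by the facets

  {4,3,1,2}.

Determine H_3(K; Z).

Fix the vertex order 1 < 2 < 3 < 4 and write every simplex with vertices in increasing order. Then dim K = 3 and the simplices of K are:

  0-simplices (4): [1], [2], [3], [4]
  1-simplices (6): [1,2], [1,3], [1,4], [2,3], [2,4], [3,4]
  2-simplices (4): [1,2,3], [1,2,4], [1,3,4], [2,3,4]
  3-simplices (1): [1,2,3,4]

Hence C_0 ≅ Z^4, C_1 ≅ Z^6, C_2 ≅ Z^4, C_3 ≅ Z^1.

Boundary ∂_1: C_1 → C_0 sends each edge [p,q] (with p < q) to q − p. For instance
  ∂[1,3] = [3] − [1].
The 4×6 boundary matrix has rank 3 and Smith normal form diag(1,1,1).

The boundary map ∂_2: C_2 → C_1 sends each 2-simplex [p,q,r] to [q,r] − [p,r] + [p,q]. For instance
  ∂[1,3,4] = [3,4] − [1,4] + [1,3],
  ∂[1,2,3] = [2,3] − [1,3] + [1,2].
The resulting 6×4 matrix has rank 3, and its Smith normal form has invariant factors (1,1,1).

The boundary map ∂_3: C_3 → C_2 sends each 3-simplex σ to the alternating sum Σ_i (−1)^i (σ with its i-th vertex removed). For instance
  ∂[1,2,3,4] = [2,3,4] − [1,3,4] + [1,2,4] − [1,2,3].
The 4×1 boundary matrix has rank 1 and Smith normal form diag(1).

Now H_k = ker ∂_k / im ∂_{k+1}, so:

  H_3: rank ker ∂_3 − rank ∂_4 = (1 − 1) − 0 = 0, and there is no ∂_4, so H_3 ≅ 0.

H_3 ≅ 0.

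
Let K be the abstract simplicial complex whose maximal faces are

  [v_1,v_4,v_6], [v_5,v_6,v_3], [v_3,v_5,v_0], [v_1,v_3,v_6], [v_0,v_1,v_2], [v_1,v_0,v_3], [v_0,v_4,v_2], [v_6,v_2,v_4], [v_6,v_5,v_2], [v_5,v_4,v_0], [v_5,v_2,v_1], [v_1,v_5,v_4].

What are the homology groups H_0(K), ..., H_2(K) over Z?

Take the total order v_0 < v_1 < v_2 < v_3 < v_4 < v_5 < v_6 on the vertex set. Then K (dimension 2) consists of the simplices:

  0-simplices (7): [v_0], [v_1], [v_2], [v_3], [v_4], [v_5], [v_6]
  1-simplices (18): (18 of them)
  2-simplices (12): (12 of them)

Hence C_0 ≅ Z^7, C_1 ≅ Z^18, C_2 ≅ Z^12.

The boundary map ∂_1: C_1 → C_0 is given by ∂[p,q] = [q] − [p].
The 7×18 boundary matrix has rank 6 and Smith normal form diag(1,1,1,1,1,1).

The boundary map ∂_2: C_2 → C_1 acts by ∂[p,q,r] = [q,r] − [p,r] + [p,q]. For instance
  ∂[v_0,v_4,v_5] = [v_4,v_5] − [v_0,v_5] + [v_0,v_4],
  ∂[v_1,v_4,v_5] = [v_4,v_5] − [v_1,v_5] + [v_1,v_4].
This gives a 18×12 integer matrix of rank 12; reducing to Smith normal form yields diagonal entries (1,1,1,1,1,1,1,1,1,1,1,2).

Reading off H_k = ker ∂_k / im ∂_{k+1}:

  H_0: rank C_0 − rank ∂_1 = 7 − 6 = 1, and the invariant factors of ∂_1 are all 1, so H_0 ≅ Z.
  H_1: rank ker ∂_1 − rank ∂_2 = (18 − 6) − 12 = 0, and ∂_2 has invariant factor 2 > 1, so H_1 ≅ Z/2.
  H_2: rank ker ∂_2 − rank ∂_3 = (12 − 12) − 0 = 0, and there is no ∂_3, so H_2 ≅ 0.

As a check, the Euler characteristic is 7 − 18 + 12 = 1, which agrees with 1 − 0 + 0 = 1.

H_0 = Z,  H_1 = Z/2,  H_2 = 0.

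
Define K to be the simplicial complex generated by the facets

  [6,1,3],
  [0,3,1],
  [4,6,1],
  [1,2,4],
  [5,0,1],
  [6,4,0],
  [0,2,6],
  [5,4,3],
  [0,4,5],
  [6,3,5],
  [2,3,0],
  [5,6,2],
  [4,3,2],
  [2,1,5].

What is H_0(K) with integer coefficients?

We work with the vertex ordering 0 < 1 < 2 < 3 < 4 < 5 < 6. The simplices of K, each written with vertices in increasing order, are:

  0-simplices (7): [0], [1], [2], [3], [4], [5], [6]
  1-simplices (21): [0,1], [0,2], [0,3], [0,4], [0,5], [0,6], [1,2], [1,3], [1,4], [1,5], [1,6], [2,3], [2,4], [2,5], [2,6], [3,4], [3,5], [3,6], [4,5], [4,6], [5,6]
  2-simplices (14): [0,1,3], [0,1,5], [0,2,3], [0,2,6], [0,4,5], [0,4,6], [1,2,4], [1,2,5], [1,3,6], [1,4,6], [2,3,4], [2,5,6], [3,4,5], [3,5,6]

Hence C_0 ≅ Z^7, C_1 ≅ Z^21, C_2 ≅ Z^14.

∂_1: C_1 → C_0 is given by ∂[p,q] = [q] − [p].
This gives a 7×21 integer matrix of rank 6; reducing to Smith normal form yields diagonal entries (1,1,1,1,1,1).

The boundary map ∂_2: C_2 → C_1 acts by ∂[p,q,r] = [q,r] − [p,r] + [p,q]. For instance
  ∂[1,2,5] = [2,5] − [1,5] + [1,2],
  ∂[3,5,6] = [5,6] − [3,6] + [3,5].
As a 21×14 matrix over Z this has rank 13, with invariant factors (1,1,1,1,1,1,1,1,1,1,1,1,1).

Reading off H_k = ker ∂_k / im ∂_{k+1}:

  H_0: rank C_0 − rank ∂_1 = 7 − 6 = 1, and the invariant factors of ∂_1 are all 1, so H_0 = Z.

H_0 ≅ Z.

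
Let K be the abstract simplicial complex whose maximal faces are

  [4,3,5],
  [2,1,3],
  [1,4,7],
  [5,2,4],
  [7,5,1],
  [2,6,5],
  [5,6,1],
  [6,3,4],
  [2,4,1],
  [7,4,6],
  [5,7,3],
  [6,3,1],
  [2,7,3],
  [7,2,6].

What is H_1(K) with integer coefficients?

H_1 ≅ Z^2.

Take the total order 1 < 2 < 3 < 4 < 5 < 6 < 7 on the vertex set. Then K (dimension 2) consists of the simplices:

  0-simplices (7): [1], [2], [3], [4], [5], [6], [7]
  1-simplices (21): [1,2], [1,3], [1,4], [1,5], [1,6], [1,7], [2,3], [2,4], [2,5], [2,6], [2,7], [3,4], [3,5], [3,6], [3,7], [4,5], [4,6], [4,7], [5,6], [5,7], [6,7]
  2-simplices (14): [1,2,3], [1,2,4], [1,3,6], [1,4,7], [1,5,6], [1,5,7], [2,3,7], [2,4,5], [2,5,6], [2,6,7], [3,4,5], [3,4,6], [3,5,7], [4,6,7]

Hence C_0 ≅ Z^7, C_1 ≅ Z^21, C_2 ≅ Z^14.

The boundary map ∂_1: C_1 → C_0 sends each edge [p,q] (with p < q) to q − p. For instance
  ∂[4,5] = [5] − [4].
As a 7×21 matrix over Z this has rank 6, with invariant factors (1,1,1,1,1,1).

∂_2: C_2 → C_1 sends each 2-simplex [p,q,r] to [q,r] − [p,r] + [p,q]. For instance
  ∂[1,2,3] = [2,3] − [1,3] + [1,2],
  ∂[3,4,6] = [4,6] − [3,6] + [3,4].
The 21×14 boundary matrix has rank 13 and Smith normal form diag(1,1,1,1,1,1,1,1,1,1,1,1,1).

From H_k ≅ ker(∂_k) / im(∂_{k+1}) we obtain:

  H_1: rank ker ∂_1 − rank ∂_2 = (21 − 6) − 13 = 2, and the invariant factors of ∂_2 are all 1, so H_1 = Z^2.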